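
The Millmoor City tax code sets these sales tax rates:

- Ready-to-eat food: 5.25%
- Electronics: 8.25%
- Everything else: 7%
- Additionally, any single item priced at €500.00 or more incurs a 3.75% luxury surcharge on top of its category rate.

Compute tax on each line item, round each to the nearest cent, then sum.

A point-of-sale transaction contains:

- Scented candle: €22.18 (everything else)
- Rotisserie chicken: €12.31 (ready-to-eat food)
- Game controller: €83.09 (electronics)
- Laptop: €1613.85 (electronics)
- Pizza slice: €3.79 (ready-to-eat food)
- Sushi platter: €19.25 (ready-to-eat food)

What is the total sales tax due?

€203.92

Scented candle €22.18: everything else → 7% → €1.55
Rotisserie chicken €12.31: ready-to-eat food → 5.25% → €0.65
Game controller €83.09: electronics → 8.25% → €6.85
Laptop €1613.85: electronics → 8.25% + 3.75% surcharge = 12% → €193.66
Pizza slice €3.79: ready-to-eat food → 5.25% → €0.20
Sushi platter €19.25: ready-to-eat food → 5.25% → €1.01
Total tax = €1.55 + €0.65 + €6.85 + €193.66 + €0.20 + €1.01 = €203.92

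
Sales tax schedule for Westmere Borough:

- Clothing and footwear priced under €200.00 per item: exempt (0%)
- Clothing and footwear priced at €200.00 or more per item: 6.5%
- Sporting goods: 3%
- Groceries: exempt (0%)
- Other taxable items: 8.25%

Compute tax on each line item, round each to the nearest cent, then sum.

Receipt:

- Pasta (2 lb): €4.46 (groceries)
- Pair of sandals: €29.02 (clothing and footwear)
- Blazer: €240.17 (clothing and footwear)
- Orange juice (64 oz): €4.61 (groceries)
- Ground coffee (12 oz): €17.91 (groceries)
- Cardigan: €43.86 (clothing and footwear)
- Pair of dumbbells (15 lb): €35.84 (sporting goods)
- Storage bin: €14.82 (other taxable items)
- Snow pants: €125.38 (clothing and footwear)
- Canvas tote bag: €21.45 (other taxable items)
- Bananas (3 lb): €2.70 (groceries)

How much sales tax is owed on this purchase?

€19.68

Pasta (2 lb) €4.46: groceries → 0% → €0.00
Pair of sandals €29.02: clothing and footwear, under €200.00 → 0% → €0.00
Blazer €240.17: clothing and footwear, €200.00 or more → 6.5% → €15.61
Orange juice (64 oz) €4.61: groceries → 0% → €0.00
Ground coffee (12 oz) €17.91: groceries → 0% → €0.00
Cardigan €43.86: clothing and footwear, under €200.00 → 0% → €0.00
Pair of dumbbells (15 lb) €35.84: sporting goods → 3% → €1.08
Storage bin €14.82: other taxable items → 8.25% → €1.22
Snow pants €125.38: clothing and footwear, under €200.00 → 0% → €0.00
Canvas tote bag €21.45: other taxable items → 8.25% → €1.77
Bananas (3 lb) €2.70: groceries → 0% → €0.00
Total tax = €15.61 + €1.08 + €1.22 + €1.77 = €19.68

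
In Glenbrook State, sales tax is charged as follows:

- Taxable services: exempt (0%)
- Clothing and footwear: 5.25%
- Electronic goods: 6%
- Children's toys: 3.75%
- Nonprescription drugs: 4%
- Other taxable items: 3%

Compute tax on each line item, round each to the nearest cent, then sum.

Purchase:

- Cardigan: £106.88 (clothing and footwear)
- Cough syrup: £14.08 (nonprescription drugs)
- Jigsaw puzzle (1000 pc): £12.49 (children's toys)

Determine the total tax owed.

£6.64

Cardigan £106.88: clothing and footwear → 5.25% → £5.61
Cough syrup £14.08: nonprescription drugs → 4% → £0.56
Jigsaw puzzle (1000 pc) £12.49: children's toys → 3.75% → £0.47
Total tax = £5.61 + £0.56 + £0.47 = £6.64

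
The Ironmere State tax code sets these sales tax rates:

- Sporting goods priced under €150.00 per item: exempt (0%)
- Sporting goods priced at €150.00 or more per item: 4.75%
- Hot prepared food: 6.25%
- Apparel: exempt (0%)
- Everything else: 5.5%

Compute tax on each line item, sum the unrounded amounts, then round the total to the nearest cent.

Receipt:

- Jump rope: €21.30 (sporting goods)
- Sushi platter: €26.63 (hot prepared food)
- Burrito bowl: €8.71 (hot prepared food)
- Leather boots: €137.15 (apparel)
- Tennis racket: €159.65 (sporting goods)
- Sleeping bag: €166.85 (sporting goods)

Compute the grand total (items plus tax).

€538.01

Jump rope €21.30: sporting goods, under €150.00 → 0% → €0.00
Sushi platter €26.63: hot prepared food → 6.25% → €1.664375
Burrito bowl €8.71: hot prepared food → 6.25% → €0.544375
Leather boots €137.15: apparel → 0% → €0.00
Tennis racket €159.65: sporting goods, €150.00 or more → 4.75% → €7.583375
Sleeping bag €166.85: sporting goods, €150.00 or more → 4.75% → €7.925375
Subtotal = €520.29; unrounded tax = €17.7175 → €17.72; total due = €538.01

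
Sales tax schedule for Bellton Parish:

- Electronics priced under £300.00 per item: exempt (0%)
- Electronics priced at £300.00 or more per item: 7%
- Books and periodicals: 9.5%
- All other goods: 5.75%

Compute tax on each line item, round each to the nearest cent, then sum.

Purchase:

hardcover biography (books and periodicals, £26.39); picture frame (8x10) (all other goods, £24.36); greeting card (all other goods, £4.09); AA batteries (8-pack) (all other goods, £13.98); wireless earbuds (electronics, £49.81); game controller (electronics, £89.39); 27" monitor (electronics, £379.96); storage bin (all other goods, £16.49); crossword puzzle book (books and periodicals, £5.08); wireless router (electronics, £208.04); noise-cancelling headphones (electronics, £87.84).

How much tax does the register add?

£32.98

Hardcover biography £26.39: books and periodicals → 9.5% → £2.51
Picture frame (8x10) £24.36: all other goods → 5.75% → £1.40
Greeting card £4.09: all other goods → 5.75% → £0.24
AA batteries (8-pack) £13.98: all other goods → 5.75% → £0.80
Wireless earbuds £49.81: electronics, under £300.00 → 0% → £0.00
Game controller £89.39: electronics, under £300.00 → 0% → £0.00
27" monitor £379.96: electronics, £300.00 or more → 7% → £26.60
Storage bin £16.49: all other goods → 5.75% → £0.95
Crossword puzzle book £5.08: books and periodicals → 9.5% → £0.48
Wireless router £208.04: electronics, under £300.00 → 0% → £0.00
Noise-cancelling headphones £87.84: electronics, under £300.00 → 0% → £0.00
Total tax = £2.51 + £1.40 + £0.24 + £0.80 + £26.60 + £0.95 + £0.48 = £32.98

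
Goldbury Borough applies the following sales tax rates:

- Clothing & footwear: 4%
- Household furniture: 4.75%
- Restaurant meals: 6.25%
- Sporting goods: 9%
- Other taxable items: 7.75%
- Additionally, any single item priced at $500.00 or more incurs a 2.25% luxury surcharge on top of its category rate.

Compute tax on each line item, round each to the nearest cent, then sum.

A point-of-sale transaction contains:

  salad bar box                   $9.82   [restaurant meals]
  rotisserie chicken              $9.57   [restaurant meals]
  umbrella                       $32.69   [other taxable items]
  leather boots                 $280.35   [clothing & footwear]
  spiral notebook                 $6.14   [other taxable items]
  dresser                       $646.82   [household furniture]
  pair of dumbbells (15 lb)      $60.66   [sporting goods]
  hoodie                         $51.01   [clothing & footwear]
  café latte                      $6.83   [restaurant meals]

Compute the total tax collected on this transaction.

$68.64

Salad bar box $9.82: restaurant meals → 6.25% → $0.61
Rotisserie chicken $9.57: restaurant meals → 6.25% → $0.60
Umbrella $32.69: other taxable items → 7.75% → $2.53
Leather boots $280.35: clothing & footwear → 4% → $11.21
Spiral notebook $6.14: other taxable items → 7.75% → $0.48
Dresser $646.82: household furniture → 4.75% + 2.25% surcharge = 7% → $45.28
Pair of dumbbells (15 lb) $60.66: sporting goods → 9% → $5.46
Hoodie $51.01: clothing & footwear → 4% → $2.04
Café latte $6.83: restaurant meals → 6.25% → $0.43
Total tax = $0.61 + $0.60 + $2.53 + $11.21 + $0.48 + $45.28 + $5.46 + $2.04 + $0.43 = $68.64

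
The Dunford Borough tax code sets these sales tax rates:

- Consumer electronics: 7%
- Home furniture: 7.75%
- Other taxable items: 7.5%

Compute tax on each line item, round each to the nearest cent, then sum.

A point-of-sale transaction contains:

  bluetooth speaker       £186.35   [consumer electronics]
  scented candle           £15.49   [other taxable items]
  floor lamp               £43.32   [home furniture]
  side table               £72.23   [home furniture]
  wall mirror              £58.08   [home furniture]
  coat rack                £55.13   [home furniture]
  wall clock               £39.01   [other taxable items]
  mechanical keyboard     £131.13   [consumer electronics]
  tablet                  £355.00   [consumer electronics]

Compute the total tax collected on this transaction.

Bluetooth speaker £186.35: consumer electronics → 7% → £13.04
Scented candle £15.49: other taxable items → 7.5% → £1.16
Floor lamp £43.32: home furniture → 7.75% → £3.36
Side table £72.23: home furniture → 7.75% → £5.60
Wall mirror £58.08: home furniture → 7.75% → £4.50
Coat rack £55.13: home furniture → 7.75% → £4.27
Wall clock £39.01: other taxable items → 7.5% → £2.93
Mechanical keyboard £131.13: consumer electronics → 7% → £9.18
Tablet £355.00: consumer electronics → 7% → £24.85
Total tax = £13.04 + £1.16 + £3.36 + £5.60 + £4.50 + £4.27 + £2.93 + £9.18 + £24.85 = £68.89

£68.89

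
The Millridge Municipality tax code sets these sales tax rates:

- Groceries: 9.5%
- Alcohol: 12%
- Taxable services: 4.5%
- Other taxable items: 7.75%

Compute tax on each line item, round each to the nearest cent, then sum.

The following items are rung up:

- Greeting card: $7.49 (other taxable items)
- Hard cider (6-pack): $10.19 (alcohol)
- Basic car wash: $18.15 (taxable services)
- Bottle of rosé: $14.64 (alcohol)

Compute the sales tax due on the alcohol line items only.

Hard cider (6-pack) $10.19: alcohol → 12% → $1.22
Bottle of rosé $14.64: alcohol → 12% → $1.76
Tax on alcohol = $1.22 + $1.76 = $2.98

$2.98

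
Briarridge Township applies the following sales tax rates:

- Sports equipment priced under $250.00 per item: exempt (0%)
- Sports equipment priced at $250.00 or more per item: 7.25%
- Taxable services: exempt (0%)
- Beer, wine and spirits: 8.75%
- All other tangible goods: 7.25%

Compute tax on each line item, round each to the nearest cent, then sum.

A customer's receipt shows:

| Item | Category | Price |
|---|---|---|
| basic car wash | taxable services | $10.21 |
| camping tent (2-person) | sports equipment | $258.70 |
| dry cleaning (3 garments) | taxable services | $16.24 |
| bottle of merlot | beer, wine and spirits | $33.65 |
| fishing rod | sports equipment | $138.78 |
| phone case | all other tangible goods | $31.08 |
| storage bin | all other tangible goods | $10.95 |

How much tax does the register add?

Basic car wash $10.21: taxable services → 0% → $0.00
Camping tent (2-person) $258.70: sports equipment, $250.00 or more → 7.25% → $18.76
Dry cleaning (3 garments) $16.24: taxable services → 0% → $0.00
Bottle of merlot $33.65: beer, wine and spirits → 8.75% → $2.94
Fishing rod $138.78: sports equipment, under $250.00 → 0% → $0.00
Phone case $31.08: all other tangible goods → 7.25% → $2.25
Storage bin $10.95: all other tangible goods → 7.25% → $0.79
Total tax = $18.76 + $2.94 + $2.25 + $0.79 = $24.74

$24.74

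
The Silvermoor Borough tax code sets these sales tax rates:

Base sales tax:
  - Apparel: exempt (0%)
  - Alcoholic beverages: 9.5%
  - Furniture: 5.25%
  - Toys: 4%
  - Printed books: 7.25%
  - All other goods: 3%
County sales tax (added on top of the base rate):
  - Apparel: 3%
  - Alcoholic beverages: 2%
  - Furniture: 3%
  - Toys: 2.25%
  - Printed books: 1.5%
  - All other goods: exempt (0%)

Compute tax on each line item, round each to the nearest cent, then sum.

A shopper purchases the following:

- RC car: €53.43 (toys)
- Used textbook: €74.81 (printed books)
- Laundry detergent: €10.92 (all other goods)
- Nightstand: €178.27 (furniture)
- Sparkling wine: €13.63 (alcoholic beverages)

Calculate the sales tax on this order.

€26.50

RC car €53.43: toys → 4% + 2.25% county = 6.25% → €3.34
Used textbook €74.81: printed books → 7.25% + 1.5% county = 8.75% → €6.55
Laundry detergent €10.92: all other goods → 3% + 0% county = 3% → €0.33
Nightstand €178.27: furniture → 5.25% + 3% county = 8.25% → €14.71
Sparkling wine €13.63: alcoholic beverages → 9.5% + 2% county = 11.5% → €1.57
Total tax = €3.34 + €6.55 + €0.33 + €14.71 + €1.57 = €26.50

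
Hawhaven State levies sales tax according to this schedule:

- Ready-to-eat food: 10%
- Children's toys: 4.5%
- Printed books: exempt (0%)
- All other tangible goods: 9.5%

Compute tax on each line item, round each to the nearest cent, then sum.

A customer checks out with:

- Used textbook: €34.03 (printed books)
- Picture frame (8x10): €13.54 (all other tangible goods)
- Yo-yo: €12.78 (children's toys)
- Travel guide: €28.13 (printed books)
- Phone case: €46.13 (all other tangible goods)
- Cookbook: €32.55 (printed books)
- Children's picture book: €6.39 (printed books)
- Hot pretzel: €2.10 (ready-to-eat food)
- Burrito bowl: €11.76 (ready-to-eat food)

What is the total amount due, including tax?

€195.05

Used textbook €34.03: printed books → 0% → €0.00
Picture frame (8x10) €13.54: all other tangible goods → 9.5% → €1.29
Yo-yo €12.78: children's toys → 4.5% → €0.58
Travel guide €28.13: printed books → 0% → €0.00
Phone case €46.13: all other tangible goods → 9.5% → €4.38
Cookbook €32.55: printed books → 0% → €0.00
Children's picture book €6.39: printed books → 0% → €0.00
Hot pretzel €2.10: ready-to-eat food → 10% → €0.21
Burrito bowl €11.76: ready-to-eat food → 10% → €1.18
Subtotal = €187.41; tax = €7.64; total due = €195.05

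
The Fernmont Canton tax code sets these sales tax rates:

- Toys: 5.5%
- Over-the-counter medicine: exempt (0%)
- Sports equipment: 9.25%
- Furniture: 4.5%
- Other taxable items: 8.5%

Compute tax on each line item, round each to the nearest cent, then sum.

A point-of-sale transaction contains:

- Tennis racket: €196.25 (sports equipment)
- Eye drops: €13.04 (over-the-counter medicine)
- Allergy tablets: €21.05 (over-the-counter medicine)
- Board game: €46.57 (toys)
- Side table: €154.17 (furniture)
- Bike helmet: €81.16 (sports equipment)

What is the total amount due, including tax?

€547.40

Tennis racket €196.25: sports equipment → 9.25% → €18.15
Eye drops €13.04: over-the-counter medicine → 0% → €0.00
Allergy tablets €21.05: over-the-counter medicine → 0% → €0.00
Board game €46.57: toys → 5.5% → €2.56
Side table €154.17: furniture → 4.5% → €6.94
Bike helmet €81.16: sports equipment → 9.25% → €7.51
Subtotal = €512.24; tax = €35.16; total due = €547.40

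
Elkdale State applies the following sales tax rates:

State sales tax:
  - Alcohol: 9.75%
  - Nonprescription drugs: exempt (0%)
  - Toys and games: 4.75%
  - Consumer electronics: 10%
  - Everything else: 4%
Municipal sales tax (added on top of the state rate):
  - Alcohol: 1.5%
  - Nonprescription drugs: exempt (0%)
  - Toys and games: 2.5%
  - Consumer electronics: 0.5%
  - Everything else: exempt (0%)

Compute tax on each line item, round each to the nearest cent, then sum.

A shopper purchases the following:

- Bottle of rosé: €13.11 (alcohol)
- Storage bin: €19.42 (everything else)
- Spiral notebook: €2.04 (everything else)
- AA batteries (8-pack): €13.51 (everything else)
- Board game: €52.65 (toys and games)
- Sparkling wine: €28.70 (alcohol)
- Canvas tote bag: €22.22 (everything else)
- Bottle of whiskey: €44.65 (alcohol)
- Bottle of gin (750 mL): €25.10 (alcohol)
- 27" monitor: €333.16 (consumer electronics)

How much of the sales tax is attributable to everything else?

Storage bin €19.42: everything else → 4% + 0% municipal = 4% → €0.78
Spiral notebook €2.04: everything else → 4% + 0% municipal = 4% → €0.08
AA batteries (8-pack) €13.51: everything else → 4% + 0% municipal = 4% → €0.54
Canvas tote bag €22.22: everything else → 4% + 0% municipal = 4% → €0.89
Tax on everything else = €0.78 + €0.08 + €0.54 + €0.89 = €2.29

€2.29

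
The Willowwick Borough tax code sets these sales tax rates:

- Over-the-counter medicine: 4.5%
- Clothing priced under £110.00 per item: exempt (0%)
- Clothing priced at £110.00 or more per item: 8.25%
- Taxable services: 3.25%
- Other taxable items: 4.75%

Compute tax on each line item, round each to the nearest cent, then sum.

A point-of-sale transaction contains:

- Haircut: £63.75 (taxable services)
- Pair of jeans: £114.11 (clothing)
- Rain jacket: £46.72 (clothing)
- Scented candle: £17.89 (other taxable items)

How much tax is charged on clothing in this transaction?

£9.41

Pair of jeans £114.11: clothing, £110.00 or more → 8.25% → £9.41
Rain jacket £46.72: clothing, under £110.00 → 0% → £0.00
Tax on clothing = £9.41 + £0.00 = £9.41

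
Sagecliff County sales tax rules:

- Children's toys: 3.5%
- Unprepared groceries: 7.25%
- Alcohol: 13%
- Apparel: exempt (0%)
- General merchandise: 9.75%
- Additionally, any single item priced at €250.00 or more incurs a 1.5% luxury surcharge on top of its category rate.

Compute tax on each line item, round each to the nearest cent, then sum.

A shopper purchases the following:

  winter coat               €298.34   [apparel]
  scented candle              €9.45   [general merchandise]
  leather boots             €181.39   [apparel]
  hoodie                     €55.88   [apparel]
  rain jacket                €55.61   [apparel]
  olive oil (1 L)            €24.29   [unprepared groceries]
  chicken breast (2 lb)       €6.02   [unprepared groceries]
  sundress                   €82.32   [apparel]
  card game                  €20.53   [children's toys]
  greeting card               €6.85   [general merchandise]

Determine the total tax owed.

€8.99

Winter coat €298.34: apparel → 0% + 1.5% surcharge = 1.5% → €4.48
Scented candle €9.45: general merchandise → 9.75% → €0.92
Leather boots €181.39: apparel → 0% → €0.00
Hoodie €55.88: apparel → 0% → €0.00
Rain jacket €55.61: apparel → 0% → €0.00
Olive oil (1 L) €24.29: unprepared groceries → 7.25% → €1.76
Chicken breast (2 lb) €6.02: unprepared groceries → 7.25% → €0.44
Sundress €82.32: apparel → 0% → €0.00
Card game €20.53: children's toys → 3.5% → €0.72
Greeting card €6.85: general merchandise → 9.75% → €0.67
Total tax = €4.48 + €0.92 + €1.76 + €0.44 + €0.72 + €0.67 = €8.99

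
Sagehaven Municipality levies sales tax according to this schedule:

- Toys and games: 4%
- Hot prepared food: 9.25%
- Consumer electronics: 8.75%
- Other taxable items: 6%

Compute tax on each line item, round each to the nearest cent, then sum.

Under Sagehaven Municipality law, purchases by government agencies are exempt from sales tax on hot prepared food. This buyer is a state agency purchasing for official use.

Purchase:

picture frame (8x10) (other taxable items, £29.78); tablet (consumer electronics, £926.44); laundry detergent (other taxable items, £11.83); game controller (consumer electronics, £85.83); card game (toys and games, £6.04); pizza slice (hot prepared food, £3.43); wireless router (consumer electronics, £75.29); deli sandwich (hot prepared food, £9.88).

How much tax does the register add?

Picture frame (8x10) £29.78: other taxable items → 6% → £1.79
Tablet £926.44: consumer electronics → 8.75% → £81.06
Laundry detergent £11.83: other taxable items → 6% → £0.71
Game controller £85.83: consumer electronics → 8.75% → £7.51
Card game £6.04: toys and games → 4% → £0.24
Pizza slice £3.43: hot prepared food, buyer-exempt → 0% → £0.00
Wireless router £75.29: consumer electronics → 8.75% → £6.59
Deli sandwich £9.88: hot prepared food, buyer-exempt → 0% → £0.00
Total tax = £1.79 + £81.06 + £0.71 + £7.51 + £0.24 + £6.59 = £97.90

£97.90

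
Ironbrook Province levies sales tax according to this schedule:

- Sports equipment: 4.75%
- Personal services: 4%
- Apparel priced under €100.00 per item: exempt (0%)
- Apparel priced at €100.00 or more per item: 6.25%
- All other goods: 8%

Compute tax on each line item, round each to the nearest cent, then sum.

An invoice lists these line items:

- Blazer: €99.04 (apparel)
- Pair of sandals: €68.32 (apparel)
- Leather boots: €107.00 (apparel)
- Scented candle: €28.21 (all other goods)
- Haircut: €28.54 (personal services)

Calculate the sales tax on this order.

Blazer €99.04: apparel, under €100.00 → 0% → €0.00
Pair of sandals €68.32: apparel, under €100.00 → 0% → €0.00
Leather boots €107.00: apparel, €100.00 or more → 6.25% → €6.69
Scented candle €28.21: all other goods → 8% → €2.26
Haircut €28.54: personal services → 4% → €1.14
Total tax = €6.69 + €2.26 + €1.14 = €10.09

€10.09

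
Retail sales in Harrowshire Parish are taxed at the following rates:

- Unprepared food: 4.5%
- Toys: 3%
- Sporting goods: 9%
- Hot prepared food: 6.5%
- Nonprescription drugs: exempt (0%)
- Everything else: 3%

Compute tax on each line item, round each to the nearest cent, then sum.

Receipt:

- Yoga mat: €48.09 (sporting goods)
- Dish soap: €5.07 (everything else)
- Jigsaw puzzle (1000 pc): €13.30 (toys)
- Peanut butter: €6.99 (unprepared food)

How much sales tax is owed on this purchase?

Yoga mat €48.09: sporting goods → 9% → €4.33
Dish soap €5.07: everything else → 3% → €0.15
Jigsaw puzzle (1000 pc) €13.30: toys → 3% → €0.40
Peanut butter €6.99: unprepared food → 4.5% → €0.31
Total tax = €4.33 + €0.15 + €0.40 + €0.31 = €5.19

€5.19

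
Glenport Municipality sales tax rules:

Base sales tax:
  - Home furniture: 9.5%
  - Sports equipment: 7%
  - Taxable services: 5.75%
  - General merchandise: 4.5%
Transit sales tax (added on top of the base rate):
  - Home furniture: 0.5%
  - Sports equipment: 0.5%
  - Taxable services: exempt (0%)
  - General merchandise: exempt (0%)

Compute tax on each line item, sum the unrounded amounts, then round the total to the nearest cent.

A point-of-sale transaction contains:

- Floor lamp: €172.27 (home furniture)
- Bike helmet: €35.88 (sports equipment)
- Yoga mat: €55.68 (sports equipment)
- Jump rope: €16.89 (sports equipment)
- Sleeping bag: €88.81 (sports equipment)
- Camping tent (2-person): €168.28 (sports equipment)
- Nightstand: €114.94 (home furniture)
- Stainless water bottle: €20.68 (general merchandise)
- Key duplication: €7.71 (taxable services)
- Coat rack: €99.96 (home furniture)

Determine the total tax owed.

€67.51

Floor lamp €172.27: home furniture → 9.5% + 0.5% transit = 10% → €17.227
Bike helmet €35.88: sports equipment → 7% + 0.5% transit = 7.5% → €2.691
Yoga mat €55.68: sports equipment → 7% + 0.5% transit = 7.5% → €4.176
Jump rope €16.89: sports equipment → 7% + 0.5% transit = 7.5% → €1.26675
Sleeping bag €88.81: sports equipment → 7% + 0.5% transit = 7.5% → €6.66075
Camping tent (2-person) €168.28: sports equipment → 7% + 0.5% transit = 7.5% → €12.621
Nightstand €114.94: home furniture → 9.5% + 0.5% transit = 10% → €11.494
Stainless water bottle €20.68: general merchandise → 4.5% + 0% transit = 4.5% → €0.9306
Key duplication €7.71: taxable services → 5.75% + 0% transit = 5.75% → €0.443325
Coat rack €99.96: home furniture → 9.5% + 0.5% transit = 10% → €9.996
Unrounded tax sum = €67.506425 → €67.51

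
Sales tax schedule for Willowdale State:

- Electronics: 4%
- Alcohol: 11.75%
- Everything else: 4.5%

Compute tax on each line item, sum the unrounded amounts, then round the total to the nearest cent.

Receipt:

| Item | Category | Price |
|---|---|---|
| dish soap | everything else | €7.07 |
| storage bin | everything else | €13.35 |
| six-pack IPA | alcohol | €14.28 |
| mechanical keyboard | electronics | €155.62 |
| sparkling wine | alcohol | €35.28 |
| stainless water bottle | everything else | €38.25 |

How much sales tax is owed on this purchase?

Dish soap €7.07: everything else → 4.5% → €0.31815
Storage bin €13.35: everything else → 4.5% → €0.60075
Six-pack IPA €14.28: alcohol → 11.75% → €1.6779
Mechanical keyboard €155.62: electronics → 4% → €6.2248
Sparkling wine €35.28: alcohol → 11.75% → €4.1454
Stainless water bottle €38.25: everything else → 4.5% → €1.72125
Unrounded tax sum = €14.68825 → €14.69

€14.69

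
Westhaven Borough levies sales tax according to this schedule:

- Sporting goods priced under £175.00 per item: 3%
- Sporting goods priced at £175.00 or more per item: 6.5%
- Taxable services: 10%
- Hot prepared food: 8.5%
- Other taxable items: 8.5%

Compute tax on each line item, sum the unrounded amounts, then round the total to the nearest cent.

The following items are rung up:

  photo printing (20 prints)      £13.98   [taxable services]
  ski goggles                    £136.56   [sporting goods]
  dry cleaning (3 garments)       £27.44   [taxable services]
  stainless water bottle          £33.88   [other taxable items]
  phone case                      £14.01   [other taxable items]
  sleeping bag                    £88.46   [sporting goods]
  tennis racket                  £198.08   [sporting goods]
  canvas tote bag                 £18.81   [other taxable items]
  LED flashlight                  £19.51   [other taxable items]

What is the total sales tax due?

£31.10

Photo printing (20 prints) £13.98: taxable services → 10% → £1.398
Ski goggles £136.56: sporting goods, under £175.00 → 3% → £4.0968
Dry cleaning (3 garments) £27.44: taxable services → 10% → £2.744
Stainless water bottle £33.88: other taxable items → 8.5% → £2.8798
Phone case £14.01: other taxable items → 8.5% → £1.19085
Sleeping bag £88.46: sporting goods, under £175.00 → 3% → £2.6538
Tennis racket £198.08: sporting goods, £175.00 or more → 6.5% → £12.8752
Canvas tote bag £18.81: other taxable items → 8.5% → £1.59885
LED flashlight £19.51: other taxable items → 8.5% → £1.65835
Unrounded tax sum = £31.09565 → £31.10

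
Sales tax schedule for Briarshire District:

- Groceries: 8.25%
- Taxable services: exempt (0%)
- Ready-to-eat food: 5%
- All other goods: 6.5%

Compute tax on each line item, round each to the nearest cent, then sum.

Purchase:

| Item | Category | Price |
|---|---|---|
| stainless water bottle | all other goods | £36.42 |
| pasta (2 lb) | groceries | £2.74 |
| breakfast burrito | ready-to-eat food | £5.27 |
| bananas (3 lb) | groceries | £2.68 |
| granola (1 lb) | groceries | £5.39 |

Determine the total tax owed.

£3.52

Stainless water bottle £36.42: all other goods → 6.5% → £2.37
Pasta (2 lb) £2.74: groceries → 8.25% → £0.23
Breakfast burrito £5.27: ready-to-eat food → 5% → £0.26
Bananas (3 lb) £2.68: groceries → 8.25% → £0.22
Granola (1 lb) £5.39: groceries → 8.25% → £0.44
Total tax = £2.37 + £0.23 + £0.26 + £0.22 + £0.44 = £3.52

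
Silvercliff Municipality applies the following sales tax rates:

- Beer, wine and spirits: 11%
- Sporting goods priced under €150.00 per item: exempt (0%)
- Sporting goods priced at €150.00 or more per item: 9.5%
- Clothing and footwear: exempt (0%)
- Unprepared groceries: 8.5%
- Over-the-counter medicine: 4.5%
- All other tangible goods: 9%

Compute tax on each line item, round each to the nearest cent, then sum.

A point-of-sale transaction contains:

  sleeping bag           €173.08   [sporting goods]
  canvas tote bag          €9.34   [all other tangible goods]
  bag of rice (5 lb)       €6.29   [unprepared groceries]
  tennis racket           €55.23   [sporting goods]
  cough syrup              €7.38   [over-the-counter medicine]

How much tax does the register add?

€18.14

Sleeping bag €173.08: sporting goods, €150.00 or more → 9.5% → €16.44
Canvas tote bag €9.34: all other tangible goods → 9% → €0.84
Bag of rice (5 lb) €6.29: unprepared groceries → 8.5% → €0.53
Tennis racket €55.23: sporting goods, under €150.00 → 0% → €0.00
Cough syrup €7.38: over-the-counter medicine → 4.5% → €0.33
Total tax = €16.44 + €0.84 + €0.53 + €0.33 = €18.14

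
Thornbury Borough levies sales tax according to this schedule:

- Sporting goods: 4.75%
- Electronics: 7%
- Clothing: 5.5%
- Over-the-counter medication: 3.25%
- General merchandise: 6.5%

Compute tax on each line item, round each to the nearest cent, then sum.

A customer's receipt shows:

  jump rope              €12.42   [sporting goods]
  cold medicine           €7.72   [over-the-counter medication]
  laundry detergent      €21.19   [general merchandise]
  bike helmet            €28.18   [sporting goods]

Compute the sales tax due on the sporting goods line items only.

Jump rope €12.42: sporting goods → 4.75% → €0.59
Bike helmet €28.18: sporting goods → 4.75% → €1.34
Tax on sporting goods = €0.59 + €1.34 = €1.93

€1.93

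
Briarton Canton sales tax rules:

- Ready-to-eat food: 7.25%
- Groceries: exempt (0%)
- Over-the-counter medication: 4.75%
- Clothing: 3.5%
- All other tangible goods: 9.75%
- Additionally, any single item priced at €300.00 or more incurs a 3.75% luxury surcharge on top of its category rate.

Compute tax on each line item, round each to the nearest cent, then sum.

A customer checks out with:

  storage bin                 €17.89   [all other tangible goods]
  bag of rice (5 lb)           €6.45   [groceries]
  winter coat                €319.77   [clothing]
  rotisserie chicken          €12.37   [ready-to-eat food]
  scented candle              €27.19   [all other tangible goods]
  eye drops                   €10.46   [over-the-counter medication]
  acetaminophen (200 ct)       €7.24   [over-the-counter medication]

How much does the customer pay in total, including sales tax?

Storage bin €17.89: all other tangible goods → 9.75% → €1.74
Bag of rice (5 lb) €6.45: groceries → 0% → €0.00
Winter coat €319.77: clothing → 3.5% + 3.75% surcharge = 7.25% → €23.18
Rotisserie chicken €12.37: ready-to-eat food → 7.25% → €0.90
Scented candle €27.19: all other tangible goods → 9.75% → €2.65
Eye drops €10.46: over-the-counter medication → 4.75% → €0.50
Acetaminophen (200 ct) €7.24: over-the-counter medication → 4.75% → €0.34
Subtotal = €401.37; tax = €29.31; total due = €430.68

€430.68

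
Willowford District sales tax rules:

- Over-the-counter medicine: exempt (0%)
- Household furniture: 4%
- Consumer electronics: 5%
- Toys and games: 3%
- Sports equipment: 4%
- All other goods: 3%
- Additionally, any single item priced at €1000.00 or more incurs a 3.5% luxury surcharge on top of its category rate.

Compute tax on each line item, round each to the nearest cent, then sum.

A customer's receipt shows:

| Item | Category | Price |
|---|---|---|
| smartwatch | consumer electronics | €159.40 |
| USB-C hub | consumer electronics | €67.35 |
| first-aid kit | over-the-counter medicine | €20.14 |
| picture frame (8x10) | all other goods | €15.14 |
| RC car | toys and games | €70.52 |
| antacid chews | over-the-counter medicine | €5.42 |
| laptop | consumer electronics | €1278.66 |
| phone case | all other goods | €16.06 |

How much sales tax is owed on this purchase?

€123.08

Smartwatch €159.40: consumer electronics → 5% → €7.97
USB-C hub €67.35: consumer electronics → 5% → €3.37
First-aid kit €20.14: over-the-counter medicine → 0% → €0.00
Picture frame (8x10) €15.14: all other goods → 3% → €0.45
RC car €70.52: toys and games → 3% → €2.12
Antacid chews €5.42: over-the-counter medicine → 0% → €0.00
Laptop €1278.66: consumer electronics → 5% + 3.5% surcharge = 8.5% → €108.69
Phone case €16.06: all other goods → 3% → €0.48
Total tax = €7.97 + €3.37 + €0.45 + €2.12 + €108.69 + €0.48 = €123.08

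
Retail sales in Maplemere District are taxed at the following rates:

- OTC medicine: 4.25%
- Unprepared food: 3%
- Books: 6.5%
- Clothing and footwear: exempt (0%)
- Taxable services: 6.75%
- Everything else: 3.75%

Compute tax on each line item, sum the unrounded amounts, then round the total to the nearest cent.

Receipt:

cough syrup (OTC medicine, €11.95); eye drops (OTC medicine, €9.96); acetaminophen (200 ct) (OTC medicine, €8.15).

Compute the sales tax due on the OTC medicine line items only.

Cough syrup €11.95: OTC medicine → 4.25% → €0.507875
Eye drops €9.96: OTC medicine → 4.25% → €0.4233
Acetaminophen (200 ct) €8.15: OTC medicine → 4.25% → €0.346375
Tax on OTC medicine: unrounded sum = €1.27755 → €1.28

€1.28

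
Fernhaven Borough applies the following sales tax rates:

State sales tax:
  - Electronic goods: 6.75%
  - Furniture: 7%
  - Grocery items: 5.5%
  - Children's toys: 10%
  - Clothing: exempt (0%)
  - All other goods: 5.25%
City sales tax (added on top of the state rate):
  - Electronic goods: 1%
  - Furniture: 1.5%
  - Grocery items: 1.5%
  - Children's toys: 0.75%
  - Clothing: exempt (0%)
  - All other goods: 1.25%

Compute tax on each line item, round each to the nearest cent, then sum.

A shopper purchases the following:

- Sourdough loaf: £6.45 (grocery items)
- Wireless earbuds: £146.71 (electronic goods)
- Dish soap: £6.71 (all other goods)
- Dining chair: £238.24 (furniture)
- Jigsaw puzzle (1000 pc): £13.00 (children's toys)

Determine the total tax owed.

£33.91

Sourdough loaf £6.45: grocery items → 5.5% + 1.5% city = 7% → £0.45
Wireless earbuds £146.71: electronic goods → 6.75% + 1% city = 7.75% → £11.37
Dish soap £6.71: all other goods → 5.25% + 1.25% city = 6.5% → £0.44
Dining chair £238.24: furniture → 7% + 1.5% city = 8.5% → £20.25
Jigsaw puzzle (1000 pc) £13.00: children's toys → 10% + 0.75% city = 10.75% → £1.40
Total tax = £0.45 + £11.37 + £0.44 + £20.25 + £1.40 = £33.91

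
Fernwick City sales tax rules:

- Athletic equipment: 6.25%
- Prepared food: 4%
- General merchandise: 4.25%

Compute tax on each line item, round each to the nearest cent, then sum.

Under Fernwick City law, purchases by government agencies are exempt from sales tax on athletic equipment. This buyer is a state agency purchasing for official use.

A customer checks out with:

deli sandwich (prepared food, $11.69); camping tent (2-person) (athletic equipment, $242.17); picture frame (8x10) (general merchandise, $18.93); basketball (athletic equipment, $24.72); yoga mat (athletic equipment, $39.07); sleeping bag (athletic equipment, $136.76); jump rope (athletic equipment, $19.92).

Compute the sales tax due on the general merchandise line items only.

Picture frame (8x10) $18.93: general merchandise → 4.25% → $0.80
Tax on general merchandise = $0.80

$0.80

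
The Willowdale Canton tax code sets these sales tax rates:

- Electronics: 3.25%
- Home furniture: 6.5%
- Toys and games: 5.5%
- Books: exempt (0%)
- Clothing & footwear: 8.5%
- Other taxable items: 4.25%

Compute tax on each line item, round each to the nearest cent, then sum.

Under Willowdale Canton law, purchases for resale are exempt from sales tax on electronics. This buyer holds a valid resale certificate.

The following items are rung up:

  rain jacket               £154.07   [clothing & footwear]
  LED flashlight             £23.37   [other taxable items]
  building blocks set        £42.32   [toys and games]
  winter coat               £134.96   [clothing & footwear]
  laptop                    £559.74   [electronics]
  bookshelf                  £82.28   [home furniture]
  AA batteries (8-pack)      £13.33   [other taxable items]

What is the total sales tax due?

£33.81

Rain jacket £154.07: clothing & footwear → 8.5% → £13.10
LED flashlight £23.37: other taxable items → 4.25% → £0.99
Building blocks set £42.32: toys and games → 5.5% → £2.33
Winter coat £134.96: clothing & footwear → 8.5% → £11.47
Laptop £559.74: electronics, buyer-exempt → 0% → £0.00
Bookshelf £82.28: home furniture → 6.5% → £5.35
AA batteries (8-pack) £13.33: other taxable items → 4.25% → £0.57
Total tax = £13.10 + £0.99 + £2.33 + £11.47 + £5.35 + £0.57 = £33.81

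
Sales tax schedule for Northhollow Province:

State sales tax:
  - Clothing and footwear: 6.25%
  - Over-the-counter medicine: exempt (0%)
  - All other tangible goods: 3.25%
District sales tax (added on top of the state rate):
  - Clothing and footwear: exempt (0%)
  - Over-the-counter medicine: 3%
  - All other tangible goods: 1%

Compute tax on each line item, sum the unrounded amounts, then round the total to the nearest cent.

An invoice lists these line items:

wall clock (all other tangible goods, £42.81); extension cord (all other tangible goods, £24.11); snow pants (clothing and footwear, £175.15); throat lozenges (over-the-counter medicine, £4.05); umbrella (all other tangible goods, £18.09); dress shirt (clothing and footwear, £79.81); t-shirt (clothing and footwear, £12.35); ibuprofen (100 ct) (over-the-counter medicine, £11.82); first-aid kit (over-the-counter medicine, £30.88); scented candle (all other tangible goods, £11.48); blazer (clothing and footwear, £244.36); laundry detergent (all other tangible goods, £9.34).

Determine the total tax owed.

£37.88

Wall clock £42.81: all other tangible goods → 3.25% + 1% district = 4.25% → £1.819425
Extension cord £24.11: all other tangible goods → 3.25% + 1% district = 4.25% → £1.024675
Snow pants £175.15: clothing and footwear → 6.25% + 0% district = 6.25% → £10.946875
Throat lozenges £4.05: over-the-counter medicine → 0% + 3% district = 3% → £0.1215
Umbrella £18.09: all other tangible goods → 3.25% + 1% district = 4.25% → £0.768825
Dress shirt £79.81: clothing and footwear → 6.25% + 0% district = 6.25% → £4.988125
T-shirt £12.35: clothing and footwear → 6.25% + 0% district = 6.25% → £0.771875
Ibuprofen (100 ct) £11.82: over-the-counter medicine → 0% + 3% district = 3% → £0.3546
First-aid kit £30.88: over-the-counter medicine → 0% + 3% district = 3% → £0.9264
Scented candle £11.48: all other tangible goods → 3.25% + 1% district = 4.25% → £0.4879
Blazer £244.36: clothing and footwear → 6.25% + 0% district = 6.25% → £15.2725
Laundry detergent £9.34: all other tangible goods → 3.25% + 1% district = 4.25% → £0.39695
Unrounded tax sum = £37.87965 → £37.88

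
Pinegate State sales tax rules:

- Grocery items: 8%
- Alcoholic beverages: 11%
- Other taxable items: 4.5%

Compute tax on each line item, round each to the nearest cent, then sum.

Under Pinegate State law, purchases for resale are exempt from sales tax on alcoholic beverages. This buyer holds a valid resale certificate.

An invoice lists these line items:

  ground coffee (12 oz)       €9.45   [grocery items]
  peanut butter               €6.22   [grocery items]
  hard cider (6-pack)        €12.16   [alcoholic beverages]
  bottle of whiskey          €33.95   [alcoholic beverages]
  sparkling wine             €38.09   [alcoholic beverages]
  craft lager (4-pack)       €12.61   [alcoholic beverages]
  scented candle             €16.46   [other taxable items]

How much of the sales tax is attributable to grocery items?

€1.26

Ground coffee (12 oz) €9.45: grocery items → 8% → €0.76
Peanut butter €6.22: grocery items → 8% → €0.50
Tax on grocery items = €0.76 + €0.50 = €1.26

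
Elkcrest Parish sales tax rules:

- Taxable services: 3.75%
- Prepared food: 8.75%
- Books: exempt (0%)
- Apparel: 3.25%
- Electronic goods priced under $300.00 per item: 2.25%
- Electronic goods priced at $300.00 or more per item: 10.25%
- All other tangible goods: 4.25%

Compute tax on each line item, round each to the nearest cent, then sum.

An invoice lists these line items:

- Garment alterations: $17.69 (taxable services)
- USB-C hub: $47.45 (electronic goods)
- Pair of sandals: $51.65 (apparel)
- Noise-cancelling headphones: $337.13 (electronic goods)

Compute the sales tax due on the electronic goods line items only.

$35.63

USB-C hub $47.45: electronic goods, under $300.00 → 2.25% → $1.07
Noise-cancelling headphones $337.13: electronic goods, $300.00 or more → 10.25% → $34.56
Tax on electronic goods = $1.07 + $34.56 = $35.63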